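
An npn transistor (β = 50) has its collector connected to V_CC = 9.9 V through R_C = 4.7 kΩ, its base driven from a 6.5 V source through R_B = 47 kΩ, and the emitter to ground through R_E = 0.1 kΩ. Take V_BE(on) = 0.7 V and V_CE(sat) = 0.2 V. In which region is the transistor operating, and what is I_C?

saturation; I_C ≈ 2 mA

Assume active: I_B = (6.5 − 0.7)/(47 + 51×0.1) = 0.111 mA, I_C = β·I_B = 5.57 mA.
Then V_CE = 9.9 − 5.57×4.7 − 5.68×0.1 = -16.8 V < 0.2 V — the active assumption fails.
Re-solve with V_CE = 0.2 V. KCL at the emitter: V_E/R_E = (V_BB−0.7−V_E)/R_B + (V_CC−0.2−V_E)/R_C, giving V_E = 0.214 V.
I_C = (V_CC − 0.2 − V_E)/R_C = (9.7 − 0.214)/4.7 = 2.02 mA.
Check: I_B = (5.8 − 0.214)/47 = 0.119 mA, and β·I_B = 5.94 mA > I_C, confirming saturation.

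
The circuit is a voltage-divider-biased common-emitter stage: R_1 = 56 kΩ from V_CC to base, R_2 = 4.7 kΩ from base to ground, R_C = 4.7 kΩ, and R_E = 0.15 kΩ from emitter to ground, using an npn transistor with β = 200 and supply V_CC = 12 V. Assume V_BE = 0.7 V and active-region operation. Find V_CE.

V_CE ≈ 5.6 V

Thevenize the base divider: V_Th = V_CC·R_2/(R_1+R_2) = 12×4.7/60.7 = 0.929 V, R_Th = R_1‖R_2 = 4.34 kΩ.
Base-emitter loop: V_Th = I_B·R_Th + V_BE + (β+1)I_B·R_E, so I_B = (0.929 − 0.7) / (4.34 + 201×0.15) = 0.00664 mA.
I_C = β·I_B = 200×0.00664 = 1.33 mA, and I_E = (β+1)I_B = 1.34 mA.
V_CE = V_CC − I_C·R_C − I_E·R_E = 12 − 1.33×4.7 − 1.34×0.15 = 5.55 V.
V_CE = 5.55 V > 0.2 V confirms active-region operation.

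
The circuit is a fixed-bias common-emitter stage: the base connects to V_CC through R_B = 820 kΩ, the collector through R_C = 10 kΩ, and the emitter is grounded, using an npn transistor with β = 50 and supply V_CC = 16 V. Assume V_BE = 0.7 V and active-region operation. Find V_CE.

Base loop: V_CC = I_B·R_B + V_BE, so I_B = (16 − 0.7)/820 kΩ = 0.0187 mA.
In the active region I_C = β·I_B = 50 × 0.0187 = 0.933 mA.
Collector loop: V_CE = V_CC − I_C·R_C = 16 − 0.933×10 = 6.67 V.
Since V_CE = 6.67 V > V_CE(sat) ≈ 0.2 V, the transistor is in the active region as assumed.

V_CE ≈ 6.7 V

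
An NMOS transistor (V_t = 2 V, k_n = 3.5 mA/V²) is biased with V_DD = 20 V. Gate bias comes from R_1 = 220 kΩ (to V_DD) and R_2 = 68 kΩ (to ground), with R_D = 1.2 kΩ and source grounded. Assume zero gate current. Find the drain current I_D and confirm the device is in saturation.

I_D ≈ 13 mA

V_G = V_DD·R_2/(R_1+R_2) = 20×68/288 = 4.72 V. With the source grounded, V_GS = V_G = 4.72 V.
Assume saturation: I_D = (k_n/2)(V_GS − V_t)² = (3.5/2)×(4.72 − 2)² = 1.75×2.72² = 13 mA.
V_DS = V_DD − I_D·R_D = 20 − 13×1.2 = 4.44 V.
Saturation requires V_DS ≥ V_GS − V_t = 2.72 V; 4.44 ≥ 2.72 ✓.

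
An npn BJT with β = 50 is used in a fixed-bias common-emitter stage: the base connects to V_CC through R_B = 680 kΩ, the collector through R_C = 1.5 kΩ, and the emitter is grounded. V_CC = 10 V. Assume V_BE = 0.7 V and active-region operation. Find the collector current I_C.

I_C ≈ 0.68 mA

Base loop: V_CC = I_B·R_B + V_BE, so I_B = (10 − 0.7)/680 kΩ = 0.0137 mA.
In the active region I_C = β·I_B = 50 × 0.0137 = 0.684 mA.
Collector loop: V_CE = V_CC − I_C·R_C = 10 − 0.684×1.5 = 8.97 V.
Since V_CE = 8.97 V > V_CE(sat) ≈ 0.2 V, the transistor is in the active region as assumed.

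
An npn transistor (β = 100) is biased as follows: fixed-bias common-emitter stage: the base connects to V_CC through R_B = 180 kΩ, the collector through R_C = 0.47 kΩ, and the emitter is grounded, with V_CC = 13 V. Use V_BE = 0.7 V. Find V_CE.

Base loop: V_CC = I_B·R_B + V_BE, so I_B = (13 − 0.7)/180 kΩ = 0.0683 mA.
In the active region I_C = β·I_B = 100 × 0.0683 = 6.83 mA.
Collector loop: V_CE = V_CC − I_C·R_C = 13 − 6.83×0.47 = 9.79 V.
Since V_CE = 9.79 V > V_CE(sat) ≈ 0.2 V, the transistor is in the active region as assumed.

V_CE ≈ 9.8 V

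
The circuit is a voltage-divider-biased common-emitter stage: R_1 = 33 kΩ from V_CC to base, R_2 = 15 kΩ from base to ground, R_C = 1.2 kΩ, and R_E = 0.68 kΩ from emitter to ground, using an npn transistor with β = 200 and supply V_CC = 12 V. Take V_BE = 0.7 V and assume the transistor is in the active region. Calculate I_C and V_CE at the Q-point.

Thevenize the base divider: V_Th = V_CC·R_2/(R_1+R_2) = 12×15/48 = 3.75 V, R_Th = R_1‖R_2 = 10.3 kΩ.
Base-emitter loop: V_Th = I_B·R_Th + V_BE + (β+1)I_B·R_E, so I_B = (3.75 − 0.7) / (10.3 + 201×0.68) = 0.0207 mA.
I_C = β·I_B = 200×0.0207 = 4.15 mA, and I_E = (β+1)I_B = 4.17 mA.
V_CE = V_CC − I_C·R_C − I_E·R_E = 12 − 4.15×1.2 − 4.17×0.68 = 4.18 V.
V_CE = 4.18 V > 0.2 V confirms active-region operation.

I_C ≈ 4.1 mA, V_CE ≈ 4.2 V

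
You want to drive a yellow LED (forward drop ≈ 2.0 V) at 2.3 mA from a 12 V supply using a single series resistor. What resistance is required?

R ≈ 4.3 kΩ

The resistor drops V_S − V_D = 12 − 2.0 = 10 V at 2.3 mA.
R = 10 V / 2.3 mA = 4.35 kΩ.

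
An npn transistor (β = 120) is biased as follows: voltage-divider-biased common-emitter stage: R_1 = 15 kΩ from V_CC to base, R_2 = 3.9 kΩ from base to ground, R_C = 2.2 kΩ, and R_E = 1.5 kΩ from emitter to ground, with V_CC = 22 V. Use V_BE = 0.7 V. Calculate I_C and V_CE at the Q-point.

Thevenize the base divider: V_Th = V_CC·R_2/(R_1+R_2) = 22×3.9/18.9 = 4.54 V, R_Th = R_1‖R_2 = 3.1 kΩ.
Base-emitter loop: V_Th = I_B·R_Th + V_BE + (β+1)I_B·R_E, so I_B = (4.54 − 0.7) / (3.1 + 121×1.5) = 0.0208 mA.
I_C = β·I_B = 120×0.0208 = 2.5 mA, and I_E = (β+1)I_B = 2.52 mA.
V_CE = V_CC − I_C·R_C − I_E·R_E = 22 − 2.5×2.2 − 2.52×1.5 = 12.7 V.
V_CE = 12.7 V > 0.2 V confirms active-region operation.

I_C ≈ 2.5 mA, V_CE ≈ 13 V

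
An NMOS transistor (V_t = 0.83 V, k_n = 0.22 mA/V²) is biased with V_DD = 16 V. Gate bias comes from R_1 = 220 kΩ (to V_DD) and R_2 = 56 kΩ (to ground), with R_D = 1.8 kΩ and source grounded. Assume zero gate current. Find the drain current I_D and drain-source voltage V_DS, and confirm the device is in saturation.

I_D ≈ 0.64 mA, V_DS ≈ 15 V

V_G = V_DD·R_2/(R_1+R_2) = 16×56/276 = 3.25 V. With the source grounded, V_GS = V_G = 3.25 V.
Assume saturation: I_D = (k_n/2)(V_GS − V_t)² = (0.22/2)×(3.25 − 0.83)² = 0.11×2.42² = 0.642 mA.
V_DS = V_DD − I_D·R_D = 16 − 0.642×1.8 = 14.8 V.
Saturation requires V_DS ≥ V_GS − V_t = 2.42 V; 14.8 ≥ 2.42 ✓.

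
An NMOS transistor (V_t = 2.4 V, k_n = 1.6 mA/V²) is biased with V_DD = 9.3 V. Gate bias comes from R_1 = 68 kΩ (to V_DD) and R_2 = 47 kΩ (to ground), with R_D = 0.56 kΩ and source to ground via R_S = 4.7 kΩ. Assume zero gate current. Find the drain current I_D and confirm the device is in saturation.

V_G = V_DD·R_2/(R_1+R_2) = 9.3×47/115 = 3.8 V.
Assume saturation: I_D = (k_n/2)(V_GS − V_t)² with V_GS = V_G − I_D·R_S = 3.8 − 4.7·I_D.
Substituting gives 17.7·I_D² − 11.5·I_D + 1.57 = 0, with roots I_D = 0.193 or 0.459 mA.
The root I_D = 0.459 mA gives V_GS = 1.64 V ≤ V_t, so take I_D = 0.193 mA.
Then V_GS = 2.89 V and V_DS = V_DD − I_D(R_D+R_S) = 9.3 − 0.193×5.26 = 8.28 V.
Saturation requires V_DS ≥ V_GS − V_t = 0.492 V; 8.28 ≥ 0.492 ✓.

I_D ≈ 0.19 mA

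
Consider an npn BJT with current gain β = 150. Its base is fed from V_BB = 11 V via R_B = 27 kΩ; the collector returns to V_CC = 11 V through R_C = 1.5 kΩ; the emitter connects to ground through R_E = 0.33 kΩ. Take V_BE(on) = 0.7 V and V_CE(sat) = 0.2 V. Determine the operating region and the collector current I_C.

saturation; I_C ≈ 5.8 mA

Assume active: I_B = (11 − 0.7)/(27 + 151×0.33) = 0.134 mA, I_C = β·I_B = 20.1 mA.
Then V_CE = 11 − 20.1×1.5 − 20.2×0.33 = -25.8 V < 0.2 V — the active assumption fails.
Re-solve with V_CE = 0.2 V. KCL at the emitter: V_E/R_E = (V_BB−0.7−V_E)/R_B + (V_CC−0.2−V_E)/R_C, giving V_E = 2.03 V.
I_C = (V_CC − 0.2 − V_E)/R_C = (10.8 − 2.03)/1.5 = 5.85 mA.
Check: I_B = (10.3 − 2.03)/27 = 0.306 mA, and β·I_B = 45.9 mA > I_C, confirming saturation.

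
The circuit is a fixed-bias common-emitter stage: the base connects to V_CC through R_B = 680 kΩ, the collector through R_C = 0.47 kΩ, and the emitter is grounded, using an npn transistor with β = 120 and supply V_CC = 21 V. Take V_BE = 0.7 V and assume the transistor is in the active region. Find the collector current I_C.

Base loop: V_CC = I_B·R_B + V_BE, so I_B = (21 − 0.7)/680 kΩ = 0.0299 mA.
In the active region I_C = β·I_B = 120 × 0.0299 = 3.58 mA.
Collector loop: V_CE = V_CC − I_C·R_C = 21 − 3.58×0.47 = 19.3 V.
Since V_CE = 19.3 V > V_CE(sat) ≈ 0.2 V, the transistor is in the active region as assumed.

I_C ≈ 3.6 mA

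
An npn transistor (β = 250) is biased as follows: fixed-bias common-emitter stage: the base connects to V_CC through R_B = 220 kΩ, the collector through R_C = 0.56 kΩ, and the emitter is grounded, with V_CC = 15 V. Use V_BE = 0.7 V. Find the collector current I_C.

I_C ≈ 16 mA

Base loop: V_CC = I_B·R_B + V_BE, so I_B = (15 − 0.7)/220 kΩ = 0.065 mA.
In the active region I_C = β·I_B = 250 × 0.065 = 16.2 mA.
Collector loop: V_CE = V_CC − I_C·R_C = 15 − 16.2×0.56 = 5.9 V.
Since V_CE = 5.9 V > V_CE(sat) ≈ 0.2 V, the transistor is in the active region as assumed.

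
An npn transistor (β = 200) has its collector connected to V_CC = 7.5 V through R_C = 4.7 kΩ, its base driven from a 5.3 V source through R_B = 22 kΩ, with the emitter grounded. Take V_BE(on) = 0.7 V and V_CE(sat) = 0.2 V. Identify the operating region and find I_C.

Assume active: I_B = (5.3 − 0.7)/22 = 0.209 mA, giving I_C = β·I_B = 41.8 mA.
But then V_CE = 7.5 − 41.8×4.7 = -189 V < V_CE(sat) = 0.2 V — impossible in the active region.
So the transistor is saturated. With V_CE = 0.2 V, I_C = (V_CC − 0.2)/R_C = 7.3/4.7 = 1.55 mA.
Check: β·I_B = 41.8 mA > I_C = 1.55 mA, confirming saturation.

saturation; I_C ≈ 1.6 mA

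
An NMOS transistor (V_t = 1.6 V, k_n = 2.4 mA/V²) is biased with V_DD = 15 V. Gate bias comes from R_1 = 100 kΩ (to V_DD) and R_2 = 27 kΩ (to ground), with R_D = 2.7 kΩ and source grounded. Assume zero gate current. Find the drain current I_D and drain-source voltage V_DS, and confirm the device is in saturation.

I_D ≈ 3 mA, V_DS ≈ 6.8 V

V_G = V_DD·R_2/(R_1+R_2) = 15×27/127 = 3.19 V. With the source grounded, V_GS = V_G = 3.19 V.
Assume saturation: I_D = (k_n/2)(V_GS − V_t)² = (2.4/2)×(3.19 − 1.6)² = 1.2×1.59² = 3.03 mA.
V_DS = V_DD − I_D·R_D = 15 − 3.03×2.7 = 6.82 V.
Saturation requires V_DS ≥ V_GS − V_t = 1.59 V; 6.82 ≥ 1.59 ✓.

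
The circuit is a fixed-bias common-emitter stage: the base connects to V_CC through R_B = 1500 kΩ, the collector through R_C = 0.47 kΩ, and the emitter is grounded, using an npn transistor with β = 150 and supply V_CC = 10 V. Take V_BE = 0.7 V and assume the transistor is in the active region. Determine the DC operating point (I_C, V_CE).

I_C ≈ 0.93 mA, V_CE ≈ 9.6 V

Base loop: V_CC = I_B·R_B + V_BE, so I_B = (10 − 0.7)/1500 kΩ = 0.0062 mA.
In the active region I_C = β·I_B = 150 × 0.0062 = 0.93 mA.
Collector loop: V_CE = V_CC − I_C·R_C = 10 − 0.93×0.47 = 9.56 V.
Since V_CE = 9.56 V > V_CE(sat) ≈ 0.2 V, the transistor is in the active region as assumed.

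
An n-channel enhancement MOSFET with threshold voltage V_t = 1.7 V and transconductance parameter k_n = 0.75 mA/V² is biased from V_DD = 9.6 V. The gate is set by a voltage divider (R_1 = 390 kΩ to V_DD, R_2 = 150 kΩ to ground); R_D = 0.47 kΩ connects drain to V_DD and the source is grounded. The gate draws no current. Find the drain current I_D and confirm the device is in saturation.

I_D ≈ 0.35 mA

V_G = V_DD·R_2/(R_1+R_2) = 9.6×150/540 = 2.67 V. With the source grounded, V_GS = V_G = 2.67 V.
Assume saturation: I_D = (k_n/2)(V_GS − V_t)² = (0.75/2)×(2.67 − 1.7)² = 0.375×0.967² = 0.35 mA.
V_DS = V_DD − I_D·R_D = 9.6 − 0.35×0.47 = 9.44 V.
Saturation requires V_DS ≥ V_GS − V_t = 0.967 V; 9.44 ≥ 0.967 ✓.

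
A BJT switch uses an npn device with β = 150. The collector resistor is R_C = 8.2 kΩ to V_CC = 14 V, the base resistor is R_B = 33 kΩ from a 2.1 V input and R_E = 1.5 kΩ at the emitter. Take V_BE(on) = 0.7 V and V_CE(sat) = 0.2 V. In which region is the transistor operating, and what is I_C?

active; I_C ≈ 0.81 mA

Assume active. Base-emitter loop: I_B = (V_BB − V_BE)/(R_B + (β+1)R_E) = (2.1 − 0.7)/(33 + 151×1.5) = 0.00539 mA.
I_C = β·I_B = 150×0.00539 = 0.809 mA.
V_CE = V_CC − I_C·R_C − I_E·R_E = 14 − 0.809×8.2 − 0.815×1.5 = 6.14 V > V_CE(sat), so the active-region assumption holds.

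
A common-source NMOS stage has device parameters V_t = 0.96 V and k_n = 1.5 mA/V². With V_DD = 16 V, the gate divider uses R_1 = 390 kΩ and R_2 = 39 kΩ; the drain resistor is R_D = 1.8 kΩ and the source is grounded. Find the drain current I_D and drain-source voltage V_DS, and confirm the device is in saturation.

V_G = V_DD·R_2/(R_1+R_2) = 16×39/429 = 1.45 V. With the source grounded, V_GS = V_G = 1.45 V.
Assume saturation: I_D = (k_n/2)(V_GS − V_t)² = (1.5/2)×(1.45 − 0.96)² = 0.75×0.495² = 0.183 mA.
V_DS = V_DD − I_D·R_D = 16 − 0.183×1.8 = 15.7 V.
Saturation requires V_DS ≥ V_GS − V_t = 0.495 V; 15.7 ≥ 0.495 ✓.

I_D ≈ 0.18 mA, V_DS ≈ 16 V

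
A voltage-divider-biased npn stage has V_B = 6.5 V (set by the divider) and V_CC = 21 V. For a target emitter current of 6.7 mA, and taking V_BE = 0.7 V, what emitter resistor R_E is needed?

R_E ≈ 0.87 kΩ

V_E = V_B − V_BE = 6.5 − 0.7 = 5.8 V.
R_E = V_E / I_E = 5.8 / 6.7 = 0.866 kΩ.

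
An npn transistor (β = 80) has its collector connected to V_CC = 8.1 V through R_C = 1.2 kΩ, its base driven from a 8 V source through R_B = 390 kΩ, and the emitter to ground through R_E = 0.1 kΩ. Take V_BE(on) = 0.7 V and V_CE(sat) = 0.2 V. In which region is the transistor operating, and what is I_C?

active; I_C ≈ 1.5 mA

Assume active. Base-emitter loop: I_B = (V_BB − V_BE)/(R_B + (β+1)R_E) = (8 − 0.7)/(390 + 81×0.1) = 0.0183 mA.
I_C = β·I_B = 80×0.0183 = 1.47 mA.
V_CE = V_CC − I_C·R_C − I_E·R_E = 8.1 − 1.47×1.2 − 1.49×0.1 = 6.19 V > V_CE(sat), so the active-region assumption holds.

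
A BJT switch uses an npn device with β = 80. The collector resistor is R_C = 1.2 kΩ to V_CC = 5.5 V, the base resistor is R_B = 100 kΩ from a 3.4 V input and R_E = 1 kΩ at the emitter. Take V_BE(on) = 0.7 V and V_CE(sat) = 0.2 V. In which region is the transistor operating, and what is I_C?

active; I_C ≈ 1.2 mA

Assume active. Base-emitter loop: I_B = (V_BB − V_BE)/(R_B + (β+1)R_E) = (3.4 − 0.7)/(100 + 81×1) = 0.0149 mA.
I_C = β·I_B = 80×0.0149 = 1.19 mA.
V_CE = V_CC − I_C·R_C − I_E·R_E = 5.5 − 1.19×1.2 − 1.21×1 = 2.86 V > V_CE(sat), so the active-region assumption holds.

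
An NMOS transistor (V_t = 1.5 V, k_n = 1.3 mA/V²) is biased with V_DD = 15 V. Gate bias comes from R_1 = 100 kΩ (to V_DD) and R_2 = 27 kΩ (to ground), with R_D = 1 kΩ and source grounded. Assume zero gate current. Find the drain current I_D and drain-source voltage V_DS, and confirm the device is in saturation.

V_G = V_DD·R_2/(R_1+R_2) = 15×27/127 = 3.19 V. With the source grounded, V_GS = V_G = 3.19 V.
Assume saturation: I_D = (k_n/2)(V_GS − V_t)² = (1.3/2)×(3.19 − 1.5)² = 0.65×1.69² = 1.85 mA.
V_DS = V_DD − I_D·R_D = 15 − 1.85×1 = 13.1 V.
Saturation requires V_DS ≥ V_GS − V_t = 1.69 V; 13.1 ≥ 1.69 ✓.

I_D ≈ 1.9 mA, V_DS ≈ 13 V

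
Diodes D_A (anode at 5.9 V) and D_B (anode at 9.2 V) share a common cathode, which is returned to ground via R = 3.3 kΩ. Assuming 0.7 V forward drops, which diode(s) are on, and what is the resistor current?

Assume both conduct. Then node N would need to be at both 5.9−0.7 = 5.2 V and 9.2−0.7 = 8.5 V, which is impossible.
Assume only D_B conducts: V_N = 9.2 − 0.7 = 8.5 V, so I_R = 8.5/3.3 = 2.58 mA.
Check D_A: its anode-to-cathode voltage is 5.9 − 8.5 = -2.6 V < 0.7 V, so it is off. The assumption is consistent.

Only D_B conducts; I_R ≈ 2.6 mA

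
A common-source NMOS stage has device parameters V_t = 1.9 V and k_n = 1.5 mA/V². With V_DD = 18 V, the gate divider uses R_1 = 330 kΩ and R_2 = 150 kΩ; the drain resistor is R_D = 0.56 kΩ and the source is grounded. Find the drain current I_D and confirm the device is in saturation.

V_G = V_DD·R_2/(R_1+R_2) = 18×150/480 = 5.62 V. With the source grounded, V_GS = V_G = 5.62 V.
Assume saturation: I_D = (k_n/2)(V_GS − V_t)² = (1.5/2)×(5.62 − 1.9)² = 0.75×3.73² = 10.4 mA.
V_DS = V_DD − I_D·R_D = 18 − 10.4×0.56 = 12.2 V.
Saturation requires V_DS ≥ V_GS − V_t = 3.73 V; 12.2 ≥ 3.73 ✓.

I_D ≈ 10 mA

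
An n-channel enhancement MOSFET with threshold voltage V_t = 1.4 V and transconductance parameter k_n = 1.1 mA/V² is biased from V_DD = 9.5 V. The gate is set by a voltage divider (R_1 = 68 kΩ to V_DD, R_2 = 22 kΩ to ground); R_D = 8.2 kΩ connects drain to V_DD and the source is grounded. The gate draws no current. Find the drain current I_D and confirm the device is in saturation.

I_D ≈ 0.47 mA

V_G = V_DD·R_2/(R_1+R_2) = 9.5×22/90 = 2.32 V. With the source grounded, V_GS = V_G = 2.32 V.
Assume saturation: I_D = (k_n/2)(V_GS − V_t)² = (1.1/2)×(2.32 − 1.4)² = 0.55×0.922² = 0.468 mA.
V_DS = V_DD − I_D·R_D = 9.5 − 0.468×8.2 = 5.66 V.
Saturation requires V_DS ≥ V_GS − V_t = 0.922 V; 5.66 ≥ 0.922 ✓.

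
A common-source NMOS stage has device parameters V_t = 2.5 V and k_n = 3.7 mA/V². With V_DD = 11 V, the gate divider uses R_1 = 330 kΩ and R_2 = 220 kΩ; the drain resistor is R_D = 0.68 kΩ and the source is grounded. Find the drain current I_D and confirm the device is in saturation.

I_D ≈ 6.7 mA

V_G = V_DD·R_2/(R_1+R_2) = 11×220/550 = 4.4 V. With the source grounded, V_GS = V_G = 4.4 V.
Assume saturation: I_D = (k_n/2)(V_GS − V_t)² = (3.7/2)×(4.4 − 2.5)² = 1.85×1.9² = 6.68 mA.
V_DS = V_DD − I_D·R_D = 11 − 6.68×0.68 = 6.46 V.
Saturation requires V_DS ≥ V_GS − V_t = 1.9 V; 6.46 ≥ 1.9 ✓.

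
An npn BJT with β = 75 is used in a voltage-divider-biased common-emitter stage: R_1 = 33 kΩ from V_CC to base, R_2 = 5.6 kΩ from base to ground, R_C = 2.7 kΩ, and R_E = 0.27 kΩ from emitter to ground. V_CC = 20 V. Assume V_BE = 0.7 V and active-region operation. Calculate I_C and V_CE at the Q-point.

Thevenize the base divider: V_Th = V_CC·R_2/(R_1+R_2) = 20×5.6/38.6 = 2.9 V, R_Th = R_1‖R_2 = 4.79 kΩ.
Base-emitter loop: V_Th = I_B·R_Th + V_BE + (β+1)I_B·R_E, so I_B = (2.9 − 0.7) / (4.79 + 76×0.27) = 0.087 mA.
I_C = β·I_B = 75×0.087 = 6.52 mA, and I_E = (β+1)I_B = 6.61 mA.
V_CE = V_CC − I_C·R_C − I_E·R_E = 20 − 6.52×2.7 − 6.61×0.27 = 0.599 V.
V_CE = 0.599 V > 0.2 V confirms active-region operation.

I_C ≈ 6.5 mA, V_CE ≈ 0.6 V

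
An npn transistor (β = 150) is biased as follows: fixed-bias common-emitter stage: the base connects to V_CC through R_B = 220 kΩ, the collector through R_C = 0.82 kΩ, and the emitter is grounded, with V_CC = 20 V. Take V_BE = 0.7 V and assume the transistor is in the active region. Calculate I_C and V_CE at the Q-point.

I_C ≈ 13 mA, V_CE ≈ 9.2 V

Base loop: V_CC = I_B·R_B + V_BE, so I_B = (20 − 0.7)/220 kΩ = 0.0877 mA.
In the active region I_C = β·I_B = 150 × 0.0877 = 13.2 mA.
Collector loop: V_CE = V_CC − I_C·R_C = 20 − 13.2×0.82 = 9.21 V.
Since V_CE = 9.21 V > V_CE(sat) ≈ 0.2 V, the transistor is in the active region as assumed.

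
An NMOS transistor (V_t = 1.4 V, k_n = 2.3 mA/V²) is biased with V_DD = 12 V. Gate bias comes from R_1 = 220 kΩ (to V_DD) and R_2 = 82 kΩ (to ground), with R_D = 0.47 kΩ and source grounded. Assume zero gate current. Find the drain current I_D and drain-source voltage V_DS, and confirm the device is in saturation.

V_G = V_DD·R_2/(R_1+R_2) = 12×82/302 = 3.26 V. With the source grounded, V_GS = V_G = 3.26 V.
Assume saturation: I_D = (k_n/2)(V_GS − V_t)² = (2.3/2)×(3.26 − 1.4)² = 1.15×1.86² = 3.97 mA.
V_DS = V_DD − I_D·R_D = 12 − 3.97×0.47 = 10.1 V.
Saturation requires V_DS ≥ V_GS − V_t = 1.86 V; 10.1 ≥ 1.86 ✓.

I_D ≈ 4 mA, V_DS ≈ 10 V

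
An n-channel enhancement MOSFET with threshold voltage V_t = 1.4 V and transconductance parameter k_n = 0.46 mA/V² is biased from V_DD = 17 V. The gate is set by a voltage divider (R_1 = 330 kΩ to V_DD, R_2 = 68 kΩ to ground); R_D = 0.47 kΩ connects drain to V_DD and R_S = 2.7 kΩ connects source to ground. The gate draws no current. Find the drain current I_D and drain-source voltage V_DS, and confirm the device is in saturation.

I_D ≈ 0.21 mA, V_DS ≈ 16 V

V_G = V_DD·R_2/(R_1+R_2) = 17×68/398 = 2.9 V.
Assume saturation: I_D = (k_n/2)(V_GS − V_t)² with V_GS = V_G − I_D·R_S = 2.9 − 2.7·I_D.
Substituting gives 1.68·I_D² − 2.87·I_D + 0.521 = 0, with roots I_D = 0.206 or 1.5 mA.
The root I_D = 1.5 mA gives V_GS = -1.16 V ≤ V_t, so take I_D = 0.206 mA.
Then V_GS = 2.35 V and V_DS = V_DD − I_D(R_D+R_S) = 17 − 0.206×3.17 = 16.3 V.
Saturation requires V_DS ≥ V_GS − V_t = 0.947 V; 16.3 ≥ 0.947 ✓.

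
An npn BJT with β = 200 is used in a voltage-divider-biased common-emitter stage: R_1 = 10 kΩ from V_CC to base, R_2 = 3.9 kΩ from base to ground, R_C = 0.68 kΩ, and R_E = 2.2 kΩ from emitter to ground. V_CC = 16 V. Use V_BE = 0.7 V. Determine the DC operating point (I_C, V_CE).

Thevenize the base divider: V_Th = V_CC·R_2/(R_1+R_2) = 16×3.9/13.9 = 4.49 V, R_Th = R_1‖R_2 = 2.81 kΩ.
Base-emitter loop: V_Th = I_B·R_Th + V_BE + (β+1)I_B·R_E, so I_B = (4.49 − 0.7) / (2.81 + 201×2.2) = 0.00851 mA.
I_C = β·I_B = 200×0.00851 = 1.7 mA, and I_E = (β+1)I_B = 1.71 mA.
V_CE = V_CC − I_C·R_C − I_E·R_E = 16 − 1.7×0.68 − 1.71×2.2 = 11.1 V.
V_CE = 11.1 V > 0.2 V confirms active-region operation.

I_C ≈ 1.7 mA, V_CE ≈ 11 V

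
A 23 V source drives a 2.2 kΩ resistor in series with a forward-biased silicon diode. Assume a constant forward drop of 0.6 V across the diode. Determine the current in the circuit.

KVL around the loop: 23 = V_D + I·R = 0.6 + I × 2.2 kΩ.
So I = (23 − 0.6) / 2.2 kΩ = 22.4 / 2.2 = 10.2 mA.

I ≈ 10 mA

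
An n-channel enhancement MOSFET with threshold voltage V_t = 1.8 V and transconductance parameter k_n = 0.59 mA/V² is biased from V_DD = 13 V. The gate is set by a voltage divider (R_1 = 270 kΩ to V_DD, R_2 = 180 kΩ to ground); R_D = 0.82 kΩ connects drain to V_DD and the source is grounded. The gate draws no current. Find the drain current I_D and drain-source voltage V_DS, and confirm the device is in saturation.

V_G = V_DD·R_2/(R_1+R_2) = 13×180/450 = 5.2 V. With the source grounded, V_GS = V_G = 5.2 V.
Assume saturation: I_D = (k_n/2)(V_GS − V_t)² = (0.59/2)×(5.2 − 1.8)² = 0.295×3.4² = 3.41 mA.
V_DS = V_DD − I_D·R_D = 13 − 3.41×0.82 = 10.2 V.
Saturation requires V_DS ≥ V_GS − V_t = 3.4 V; 10.2 ≥ 3.4 ✓.

I_D ≈ 3.4 mA, V_DS ≈ 10 V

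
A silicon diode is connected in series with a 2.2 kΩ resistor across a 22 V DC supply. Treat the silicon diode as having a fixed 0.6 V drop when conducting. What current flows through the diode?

I ≈ 9.7 mA

KVL around the loop: 22 = V_D + I·R = 0.6 + I × 2.2 kΩ.
So I = (22 − 0.6) / 2.2 kΩ = 21.4 / 2.2 = 9.73 mA.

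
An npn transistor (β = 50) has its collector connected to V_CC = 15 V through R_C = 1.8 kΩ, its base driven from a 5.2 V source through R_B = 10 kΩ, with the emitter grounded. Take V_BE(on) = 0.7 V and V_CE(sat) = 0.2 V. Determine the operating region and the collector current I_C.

saturation; I_C ≈ 8.2 mA

Assume active: I_B = (5.2 − 0.7)/10 = 0.45 mA, giving I_C = β·I_B = 22.5 mA.
But then V_CE = 15 − 22.5×1.8 = -25.5 V < V_CE(sat) = 0.2 V — impossible in the active region.
So the transistor is saturated. With V_CE = 0.2 V, I_C = (V_CC − 0.2)/R_C = 14.8/1.8 = 8.22 mA.
Check: β·I_B = 22.5 mA > I_C = 8.22 mA, confirming saturation.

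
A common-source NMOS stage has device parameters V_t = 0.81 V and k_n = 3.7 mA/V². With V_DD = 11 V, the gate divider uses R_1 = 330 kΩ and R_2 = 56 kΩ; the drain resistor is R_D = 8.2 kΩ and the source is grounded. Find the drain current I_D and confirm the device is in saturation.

I_D ≈ 1.1 mA

V_G = V_DD·R_2/(R_1+R_2) = 11×56/386 = 1.6 V. With the source grounded, V_GS = V_G = 1.6 V.
Assume saturation: I_D = (k_n/2)(V_GS − V_t)² = (3.7/2)×(1.6 − 0.81)² = 1.85×0.786² = 1.14 mA.
V_DS = V_DD − I_D·R_D = 11 − 1.14×8.2 = 1.63 V.
Saturation requires V_DS ≥ V_GS − V_t = 0.786 V; 1.63 ≥ 0.786 ✓.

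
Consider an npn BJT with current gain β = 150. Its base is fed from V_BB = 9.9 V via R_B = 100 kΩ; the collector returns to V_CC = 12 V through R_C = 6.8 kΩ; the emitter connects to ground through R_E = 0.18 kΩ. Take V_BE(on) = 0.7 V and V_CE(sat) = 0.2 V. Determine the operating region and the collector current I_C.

Assume active: I_B = (9.9 − 0.7)/(100 + 151×0.18) = 0.0723 mA, I_C = β·I_B = 10.9 mA.
Then V_CE = 12 − 10.9×6.8 − 10.9×0.18 = -63.8 V < 0.2 V — the active assumption fails.
Re-solve with V_CE = 0.2 V. KCL at the emitter: V_E/R_E = (V_BB−0.7−V_E)/R_B + (V_CC−0.2−V_E)/R_C, giving V_E = 0.32 V.
I_C = (V_CC − 0.2 − V_E)/R_C = (11.8 − 0.32)/6.8 = 1.69 mA.
Check: I_B = (9.2 − 0.32)/100 = 0.0888 mA, and β·I_B = 13.3 mA > I_C, confirming saturation.

saturation; I_C ≈ 1.7 mA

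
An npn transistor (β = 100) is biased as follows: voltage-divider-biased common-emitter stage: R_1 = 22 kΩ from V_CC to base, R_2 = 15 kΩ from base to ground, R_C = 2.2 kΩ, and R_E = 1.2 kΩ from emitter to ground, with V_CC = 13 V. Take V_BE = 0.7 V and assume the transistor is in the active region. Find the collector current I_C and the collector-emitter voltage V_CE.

Thevenize the base divider: V_Th = V_CC·R_2/(R_1+R_2) = 13×15/37 = 5.27 V, R_Th = R_1‖R_2 = 8.92 kΩ.
Base-emitter loop: V_Th = I_B·R_Th + V_BE + (β+1)I_B·R_E, so I_B = (5.27 − 0.7) / (8.92 + 101×1.2) = 0.0351 mA.
I_C = β·I_B = 100×0.0351 = 3.51 mA, and I_E = (β+1)I_B = 3.55 mA.
V_CE = V_CC − I_C·R_C − I_E·R_E = 13 − 3.51×2.2 − 3.55×1.2 = 1.02 V.
V_CE = 1.02 V > 0.2 V confirms active-region operation.

I_C ≈ 3.5 mA, V_CE ≈ 1 V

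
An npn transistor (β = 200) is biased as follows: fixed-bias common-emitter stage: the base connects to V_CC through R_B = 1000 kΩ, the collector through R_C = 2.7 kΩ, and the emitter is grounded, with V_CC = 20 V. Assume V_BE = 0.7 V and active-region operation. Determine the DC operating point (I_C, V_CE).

I_C ≈ 3.9 mA, V_CE ≈ 9.6 V

Base loop: V_CC = I_B·R_B + V_BE, so I_B = (20 − 0.7)/1000 kΩ = 0.0193 mA.
In the active region I_C = β·I_B = 200 × 0.0193 = 3.86 mA.
Collector loop: V_CE = V_CC − I_C·R_C = 20 − 3.86×2.7 = 9.58 V.
Since V_CE = 9.58 V > V_CE(sat) ≈ 0.2 V, the transistor is in the active region as assumed.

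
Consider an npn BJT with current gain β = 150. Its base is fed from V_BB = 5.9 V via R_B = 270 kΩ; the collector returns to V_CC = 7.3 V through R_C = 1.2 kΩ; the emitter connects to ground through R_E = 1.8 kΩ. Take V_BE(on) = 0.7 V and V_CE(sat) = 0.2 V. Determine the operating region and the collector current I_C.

Assume active. Base-emitter loop: I_B = (V_BB − V_BE)/(R_B + (β+1)R_E) = (5.9 − 0.7)/(270 + 151×1.8) = 0.0096 mA.
I_C = β·I_B = 150×0.0096 = 1.44 mA.
V_CE = V_CC − I_C·R_C − I_E·R_E = 7.3 − 1.44×1.2 − 1.45×1.8 = 2.96 V > V_CE(sat), so the active-region assumption holds.

active; I_C ≈ 1.4 mA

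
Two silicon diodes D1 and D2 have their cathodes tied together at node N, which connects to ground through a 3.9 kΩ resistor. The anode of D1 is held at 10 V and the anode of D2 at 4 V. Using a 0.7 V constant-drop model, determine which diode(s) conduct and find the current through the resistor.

Assume both conduct. Then node N would need to be at both 10−0.7 = 9.3 V and 4−0.7 = 3.3 V, which is impossible.
Assume only D1 conducts: V_N = 10 − 0.7 = 9.3 V, so I_R = 9.3/3.9 = 2.38 mA.
Check D2: its anode-to-cathode voltage is 4 − 9.3 = -5.3 V < 0.7 V, so it is off. The assumption is consistent.

Only D1 conducts; I_R ≈ 2.4 mA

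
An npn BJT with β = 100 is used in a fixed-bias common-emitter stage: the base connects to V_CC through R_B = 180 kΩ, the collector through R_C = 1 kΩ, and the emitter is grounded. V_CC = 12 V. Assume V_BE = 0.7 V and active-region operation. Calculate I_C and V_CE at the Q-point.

Base loop: V_CC = I_B·R_B + V_BE, so I_B = (12 − 0.7)/180 kΩ = 0.0628 mA.
In the active region I_C = β·I_B = 100 × 0.0628 = 6.28 mA.
Collector loop: V_CE = V_CC − I_C·R_C = 12 − 6.28×1 = 5.72 V.
Since V_CE = 5.72 V > V_CE(sat) ≈ 0.2 V, the transistor is in the active region as assumed.

I_C ≈ 6.3 mA, V_CE ≈ 5.7 V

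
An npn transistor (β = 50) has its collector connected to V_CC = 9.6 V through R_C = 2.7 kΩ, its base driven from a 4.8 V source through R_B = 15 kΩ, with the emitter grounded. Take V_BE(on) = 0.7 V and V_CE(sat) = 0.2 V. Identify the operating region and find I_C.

saturation; I_C ≈ 3.5 mA

Assume active: I_B = (4.8 − 0.7)/15 = 0.273 mA, giving I_C = β·I_B = 13.7 mA.
But then V_CE = 9.6 − 13.7×2.7 = -27.3 V < V_CE(sat) = 0.2 V — impossible in the active region.
So the transistor is saturated. With V_CE = 0.2 V, I_C = (V_CC − 0.2)/R_C = 9.4/2.7 = 3.48 mA.
Check: β·I_B = 13.7 mA > I_C = 3.48 mA, confirming saturation.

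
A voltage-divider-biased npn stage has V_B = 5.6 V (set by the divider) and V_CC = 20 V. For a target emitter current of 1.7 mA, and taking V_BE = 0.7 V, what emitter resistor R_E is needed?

R_E ≈ 2.9 kΩ

V_E = V_B − V_BE = 5.6 − 0.7 = 4.9 V.
R_E = V_E / I_E = 4.9 / 1.7 = 2.88 kΩ.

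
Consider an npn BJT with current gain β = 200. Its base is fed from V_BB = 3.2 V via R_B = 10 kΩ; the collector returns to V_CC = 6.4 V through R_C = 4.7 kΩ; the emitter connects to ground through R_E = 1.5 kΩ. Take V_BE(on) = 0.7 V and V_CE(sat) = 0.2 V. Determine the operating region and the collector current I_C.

saturation; I_C ≈ 0.98 mA

Assume active: I_B = (3.2 − 0.7)/(10 + 201×1.5) = 0.00803 mA, I_C = β·I_B = 1.61 mA.
Then V_CE = 6.4 − 1.61×4.7 − 1.61×1.5 = -3.56 V < 0.2 V — the active assumption fails.
Re-solve with V_CE = 0.2 V. KCL at the emitter: V_E/R_E = (V_BB−0.7−V_E)/R_B + (V_CC−0.2−V_E)/R_C, giving V_E = 1.6 V.
I_C = (V_CC − 0.2 − V_E)/R_C = (6.2 − 1.6)/4.7 = 0.978 mA.
Check: I_B = (2.5 − 1.6)/10 = 0.0898 mA, and β·I_B = 18 mA > I_C, confirming saturation.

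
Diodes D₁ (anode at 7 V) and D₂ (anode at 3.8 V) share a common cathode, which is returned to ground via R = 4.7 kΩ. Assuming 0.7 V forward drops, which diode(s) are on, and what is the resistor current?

Only D₁ conducts; I_R ≈ 1.3 mA

Assume both conduct. Then node N would need to be at both 7−0.7 = 6.3 V and 3.8−0.7 = 3.1 V, which is impossible.
Assume only D₁ conducts: V_N = 7 − 0.7 = 6.3 V, so I_R = 6.3/4.7 = 1.34 mA.
Check D₂: its anode-to-cathode voltage is 3.8 − 6.3 = -2.5 V < 0.7 V, so it is off. The assumption is consistent.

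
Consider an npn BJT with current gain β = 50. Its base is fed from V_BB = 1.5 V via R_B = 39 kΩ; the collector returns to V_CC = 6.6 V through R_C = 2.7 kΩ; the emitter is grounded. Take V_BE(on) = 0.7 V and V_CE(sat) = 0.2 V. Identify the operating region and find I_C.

active; I_C ≈ 1 mA

Assume active. Base-emitter loop: I_B = (V_BB − V_BE)/R_B = (1.5 − 0.7)/39 = 0.0205 mA.
I_C = β·I_B = 50×0.0205 = 1.03 mA.
V_CE = V_CC − I_C·R_C = 6.6 − 1.03×2.7 = 3.83 V > V_CE(sat), so the active-region assumption holds.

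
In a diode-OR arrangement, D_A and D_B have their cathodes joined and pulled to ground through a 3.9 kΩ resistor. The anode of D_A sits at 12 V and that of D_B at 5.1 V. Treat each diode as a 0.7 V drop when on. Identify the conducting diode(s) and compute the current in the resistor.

Assume both conduct. Then node N would need to be at both 12−0.7 = 11.3 V and 5.1−0.7 = 4.4 V, which is impossible.
Assume only D_A conducts: V_N = 12 − 0.7 = 11.3 V, so I_R = 11.3/3.9 = 2.9 mA.
Check D_B: its anode-to-cathode voltage is 5.1 − 11.3 = -6.2 V < 0.7 V, so it is off. The assumption is consistent.

Only D_A conducts; I_R ≈ 2.9 mA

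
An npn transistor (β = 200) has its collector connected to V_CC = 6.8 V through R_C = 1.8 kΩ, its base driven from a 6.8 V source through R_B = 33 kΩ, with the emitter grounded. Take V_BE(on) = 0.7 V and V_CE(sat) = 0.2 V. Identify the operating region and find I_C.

Assume active: I_B = (6.8 − 0.7)/33 = 0.185 mA, giving I_C = β·I_B = 37 mA.
But then V_CE = 6.8 − 37×1.8 = -59.7 V < V_CE(sat) = 0.2 V — impossible in the active region.
So the transistor is saturated. With V_CE = 0.2 V, I_C = (V_CC − 0.2)/R_C = 6.6/1.8 = 3.67 mA.
Check: β·I_B = 37 mA > I_C = 3.67 mA, confirming saturation.

saturation; I_C ≈ 3.7 mA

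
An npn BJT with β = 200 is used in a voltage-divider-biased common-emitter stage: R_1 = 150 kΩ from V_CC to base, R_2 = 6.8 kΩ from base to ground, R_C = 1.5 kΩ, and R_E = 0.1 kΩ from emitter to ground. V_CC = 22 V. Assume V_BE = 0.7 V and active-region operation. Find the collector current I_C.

I_C ≈ 1.9 mA

Thevenize the base divider: V_Th = V_CC·R_2/(R_1+R_2) = 22×6.8/157 = 0.954 V, R_Th = R_1‖R_2 = 6.51 kΩ.
Base-emitter loop: V_Th = I_B·R_Th + V_BE + (β+1)I_B·R_E, so I_B = (0.954 − 0.7) / (6.51 + 201×0.1) = 0.00955 mA.
I_C = β·I_B = 200×0.00955 = 1.91 mA, and I_E = (β+1)I_B = 1.92 mA.
V_CE = V_CC − I_C·R_C − I_E·R_E = 22 − 1.91×1.5 − 1.92×0.1 = 18.9 V.
V_CE = 18.9 V > 0.2 V confirms active-region operation.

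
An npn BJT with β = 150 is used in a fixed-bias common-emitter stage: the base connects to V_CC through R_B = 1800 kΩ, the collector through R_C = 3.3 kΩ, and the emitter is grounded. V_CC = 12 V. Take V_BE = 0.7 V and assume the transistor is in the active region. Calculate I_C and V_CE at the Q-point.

Base loop: V_CC = I_B·R_B + V_BE, so I_B = (12 − 0.7)/1800 kΩ = 0.00628 mA.
In the active region I_C = β·I_B = 150 × 0.00628 = 0.942 mA.
Collector loop: V_CE = V_CC − I_C·R_C = 12 − 0.942×3.3 = 8.89 V.
Since V_CE = 8.89 V > V_CE(sat) ≈ 0.2 V, the transistor is in the active region as assumed.

I_C ≈ 0.94 mA, V_CE ≈ 8.9 V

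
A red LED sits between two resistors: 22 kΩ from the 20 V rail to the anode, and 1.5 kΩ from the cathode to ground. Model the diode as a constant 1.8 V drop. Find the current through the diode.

The two resistors are in series with the diode, so KVL gives 20 = I·22 + 1.8 + I·1.5.
I = (20 − 1.8) / (22 + 1.5) kΩ = 18.2 / 23.5 = 0.774 mA.

I ≈ 0.77 mA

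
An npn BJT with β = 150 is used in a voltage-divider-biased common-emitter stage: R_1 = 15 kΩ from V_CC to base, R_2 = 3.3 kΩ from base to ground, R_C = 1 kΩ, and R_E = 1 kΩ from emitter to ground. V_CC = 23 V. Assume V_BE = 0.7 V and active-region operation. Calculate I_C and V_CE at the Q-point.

Thevenize the base divider: V_Th = V_CC·R_2/(R_1+R_2) = 23×3.3/18.3 = 4.15 V, R_Th = R_1‖R_2 = 2.7 kΩ.
Base-emitter loop: V_Th = I_B·R_Th + V_BE + (β+1)I_B·R_E, so I_B = (4.15 − 0.7) / (2.7 + 151×1) = 0.0224 mA.
I_C = β·I_B = 150×0.0224 = 3.36 mA, and I_E = (β+1)I_B = 3.39 mA.
V_CE = V_CC − I_C·R_C − I_E·R_E = 23 − 3.36×1 − 3.39×1 = 16.2 V.
V_CE = 16.2 V > 0.2 V confirms active-region operation.

I_C ≈ 3.4 mA, V_CE ≈ 16 V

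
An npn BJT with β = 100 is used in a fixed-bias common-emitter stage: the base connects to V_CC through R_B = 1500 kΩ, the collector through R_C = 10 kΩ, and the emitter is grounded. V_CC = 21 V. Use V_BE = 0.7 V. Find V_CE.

V_CE ≈ 7.5 V

Base loop: V_CC = I_B·R_B + V_BE, so I_B = (21 − 0.7)/1500 kΩ = 0.0135 mA.
In the active region I_C = β·I_B = 100 × 0.0135 = 1.35 mA.
Collector loop: V_CE = V_CC − I_C·R_C = 21 − 1.35×10 = 7.47 V.
Since V_CE = 7.47 V > V_CE(sat) ≈ 0.2 V, the transistor is in the active region as assumed.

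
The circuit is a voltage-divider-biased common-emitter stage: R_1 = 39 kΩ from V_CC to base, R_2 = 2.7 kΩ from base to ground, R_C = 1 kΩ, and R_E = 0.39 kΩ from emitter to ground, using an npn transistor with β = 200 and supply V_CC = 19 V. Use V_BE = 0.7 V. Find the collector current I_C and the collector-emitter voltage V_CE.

I_C ≈ 1.3 mA, V_CE ≈ 17 V

Thevenize the base divider: V_Th = V_CC·R_2/(R_1+R_2) = 19×2.7/41.7 = 1.23 V, R_Th = R_1‖R_2 = 2.53 kΩ.
Base-emitter loop: V_Th = I_B·R_Th + V_BE + (β+1)I_B·R_E, so I_B = (1.23 − 0.7) / (2.53 + 201×0.39) = 0.00655 mA.
I_C = β·I_B = 200×0.00655 = 1.31 mA, and I_E = (β+1)I_B = 1.32 mA.
V_CE = V_CC − I_C·R_C − I_E·R_E = 19 − 1.31×1 − 1.32×0.39 = 17.2 V.
V_CE = 17.2 V > 0.2 V confirms active-region operation.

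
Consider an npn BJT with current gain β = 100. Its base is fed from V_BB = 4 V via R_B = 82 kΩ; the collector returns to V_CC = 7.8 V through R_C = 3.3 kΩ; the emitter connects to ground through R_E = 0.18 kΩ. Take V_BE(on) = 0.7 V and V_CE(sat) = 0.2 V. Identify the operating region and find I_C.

saturation; I_C ≈ 2.2 mA

Assume active: I_B = (4 − 0.7)/(82 + 101×0.18) = 0.0329 mA, I_C = β·I_B = 3.29 mA.
Then V_CE = 7.8 − 3.29×3.3 − 3.33×0.18 = -3.67 V < 0.2 V — the active assumption fails.
Re-solve with V_CE = 0.2 V. KCL at the emitter: V_E/R_E = (V_BB−0.7−V_E)/R_B + (V_CC−0.2−V_E)/R_C, giving V_E = 0.399 V.
I_C = (V_CC − 0.2 − V_E)/R_C = (7.6 − 0.399)/3.3 = 2.18 mA.
Check: I_B = (3.3 − 0.399)/82 = 0.0354 mA, and β·I_B = 3.54 mA > I_C, confirming saturation.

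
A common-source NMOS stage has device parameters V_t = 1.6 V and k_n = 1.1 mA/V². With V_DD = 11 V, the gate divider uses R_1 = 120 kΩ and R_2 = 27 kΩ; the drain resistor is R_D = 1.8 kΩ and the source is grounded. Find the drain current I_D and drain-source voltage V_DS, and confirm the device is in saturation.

V_G = V_DD·R_2/(R_1+R_2) = 11×27/147 = 2.02 V. With the source grounded, V_GS = V_G = 2.02 V.
Assume saturation: I_D = (k_n/2)(V_GS − V_t)² = (1.1/2)×(2.02 − 1.6)² = 0.55×0.42² = 0.0972 mA.
V_DS = V_DD − I_D·R_D = 11 − 0.0972×1.8 = 10.8 V.
Saturation requires V_DS ≥ V_GS − V_t = 0.42 V; 10.8 ≥ 0.42 ✓.

I_D ≈ 0.097 mA, V_DS ≈ 11 V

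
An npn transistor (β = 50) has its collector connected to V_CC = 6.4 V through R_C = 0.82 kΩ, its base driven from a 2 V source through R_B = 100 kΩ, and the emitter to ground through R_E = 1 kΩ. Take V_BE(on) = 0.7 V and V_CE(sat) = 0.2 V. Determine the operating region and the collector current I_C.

active; I_C ≈ 0.43 mA

Assume active. Base-emitter loop: I_B = (V_BB − V_BE)/(R_B + (β+1)R_E) = (2 − 0.7)/(100 + 51×1) = 0.00861 mA.
I_C = β·I_B = 50×0.00861 = 0.43 mA.
V_CE = V_CC − I_C·R_C − I_E·R_E = 6.4 − 0.43×0.82 − 0.439×1 = 5.61 V > V_CE(sat), so the active-region assumption holds.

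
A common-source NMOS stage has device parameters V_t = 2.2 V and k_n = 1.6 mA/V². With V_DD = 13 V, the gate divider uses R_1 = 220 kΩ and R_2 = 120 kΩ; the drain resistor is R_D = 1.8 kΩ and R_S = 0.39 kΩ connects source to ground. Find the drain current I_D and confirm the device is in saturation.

V_G = V_DD·R_2/(R_1+R_2) = 13×120/340 = 4.59 V.
Assume saturation: I_D = (k_n/2)(V_GS − V_t)² with V_GS = V_G − I_D·R_S = 4.59 − 0.39·I_D.
Substituting gives 0.122·I_D² − 2.49·I_D + 4.56 = 0, with roots I_D = 2.03 or 18.4 mA.
The root I_D = 18.4 mA gives V_GS = -2.6 V ≤ V_t, so take I_D = 2.03 mA.
Then V_GS = 3.79 V and V_DS = V_DD − I_D(R_D+R_S) = 13 − 2.03×2.19 = 8.54 V.
Saturation requires V_DS ≥ V_GS − V_t = 1.59 V; 8.54 ≥ 1.59 ✓.

I_D ≈ 2 mA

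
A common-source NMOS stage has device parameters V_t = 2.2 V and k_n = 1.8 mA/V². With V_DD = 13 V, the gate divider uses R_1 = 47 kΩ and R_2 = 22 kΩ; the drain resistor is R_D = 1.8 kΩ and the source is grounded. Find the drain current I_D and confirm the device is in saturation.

I_D ≈ 3.4 mA

V_G = V_DD·R_2/(R_1+R_2) = 13×22/69 = 4.14 V. With the source grounded, V_GS = V_G = 4.14 V.
Assume saturation: I_D = (k_n/2)(V_GS − V_t)² = (1.8/2)×(4.14 − 2.2)² = 0.9×1.94² = 3.4 mA.
V_DS = V_DD − I_D·R_D = 13 − 3.4×1.8 = 6.87 V.
Saturation requires V_DS ≥ V_GS − V_t = 1.94 V; 6.87 ≥ 1.94 ✓.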